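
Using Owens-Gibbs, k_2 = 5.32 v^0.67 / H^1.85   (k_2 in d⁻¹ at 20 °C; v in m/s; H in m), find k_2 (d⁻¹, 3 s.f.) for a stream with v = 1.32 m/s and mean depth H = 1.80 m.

k_2 = 5.32 × 1.32^0.67 / 1.80^1.85 = 5.32 × 1.204 / 2.967 = 2.160 d⁻¹.

k_2 ≈ 2.16 d⁻¹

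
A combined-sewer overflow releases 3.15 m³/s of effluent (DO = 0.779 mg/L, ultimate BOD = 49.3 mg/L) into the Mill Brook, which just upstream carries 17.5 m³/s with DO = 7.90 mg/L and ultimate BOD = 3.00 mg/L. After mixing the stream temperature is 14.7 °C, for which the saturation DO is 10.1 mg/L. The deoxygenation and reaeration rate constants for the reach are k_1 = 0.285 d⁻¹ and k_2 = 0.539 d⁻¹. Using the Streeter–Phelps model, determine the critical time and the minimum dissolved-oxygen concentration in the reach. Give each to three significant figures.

t_c ≈ 1.15 d; minimum DO ≈ 6.27 mg/L

Mixed DO = (17.5×7.90 + 3.15×0.779)/(17.5+3.15) = 140.7/20.65 = 6.814 mg/L.
Mixed L₀ = (17.5×3.00 + 3.15×49.3)/(20.65) = 207.8/20.65 = 10.06 mg/L.
Initial deficit D₀ = C_s − DO₀ = 10.1 − 6.814 = 3.286 mg/L.
t_c = (1/0.2540) ln[(0.539/0.285)(1 − 3.286×0.2540/(0.285×10.06))] = 3.937 × ln(1.341) = 1.155 d.
D_c = (0.285/0.539) × 10.06 × e^(−0.285×1.155) = 0.5288 × 10.06 × 0.7196 = 3.829 mg/L.
Minimum DO = 10.1 − 3.829 = 6.271 mg/L.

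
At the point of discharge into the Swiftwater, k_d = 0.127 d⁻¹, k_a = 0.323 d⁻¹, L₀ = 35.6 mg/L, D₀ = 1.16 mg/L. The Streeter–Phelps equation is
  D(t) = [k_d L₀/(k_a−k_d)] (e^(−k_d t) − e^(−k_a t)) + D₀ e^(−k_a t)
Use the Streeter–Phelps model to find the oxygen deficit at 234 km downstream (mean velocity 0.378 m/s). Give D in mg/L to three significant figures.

D ≈ 7.12 mg/L

Travel time t = x/v = 234 km / (0.378 m/s) = 234000 m / 0.378 m/s = 619000 s = 7.165 d.
k_d L₀/(k_a−k_d) = 0.127×35.6/(0.323−0.127) = 4.521/0.1960 = 23.07 mg/L.
e^(−k_d t) = e^(−0.127×7.165) = 0.4025; e^(−k_a t) = e^(−0.323×7.165) = 0.09884.
D = 23.07 × (0.4025 − 0.09884) + 1.16 × 0.09884 = 7.006 + 0.1147 = 7.120 mg/L.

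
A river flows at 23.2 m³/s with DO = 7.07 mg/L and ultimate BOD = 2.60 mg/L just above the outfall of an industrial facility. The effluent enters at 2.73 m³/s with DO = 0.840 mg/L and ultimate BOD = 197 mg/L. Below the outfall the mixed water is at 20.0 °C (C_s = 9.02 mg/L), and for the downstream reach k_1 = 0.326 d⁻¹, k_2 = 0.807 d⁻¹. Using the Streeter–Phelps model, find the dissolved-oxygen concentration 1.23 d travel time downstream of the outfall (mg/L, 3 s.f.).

Mixed DO = (23.2×7.07 + 2.73×0.840)/(23.2+2.73) = 166.3/25.93 = 6.414 mg/L.
Mixed L₀ = (23.2×2.60 + 2.73×197)/(25.93) = 598.1/25.93 = 23.07 mg/L.
Initial deficit D₀ = C_s − DO₀ = 9.02 − 6.414 = 2.606 mg/L.
D(1.23) = [0.326×23.07/(0.807−0.326)](e^(−0.326×1.23) − e^(−0.807×1.23)) + 2.606 e^(−0.807×1.23)
= 15.63 × (0.6697 − 0.3706) + 2.606 × 0.3706 = 5.641 mg/L.
DO = 9.02 − 5.641 = 3.379 mg/L.

DO ≈ 3.38 mg/L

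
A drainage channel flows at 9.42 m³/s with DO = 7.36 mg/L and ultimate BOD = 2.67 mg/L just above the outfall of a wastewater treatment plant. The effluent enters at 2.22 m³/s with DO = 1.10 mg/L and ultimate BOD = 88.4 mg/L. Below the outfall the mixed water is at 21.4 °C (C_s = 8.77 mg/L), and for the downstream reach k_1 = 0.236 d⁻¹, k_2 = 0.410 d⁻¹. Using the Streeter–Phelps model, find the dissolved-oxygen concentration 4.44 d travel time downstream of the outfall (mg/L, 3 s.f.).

DO ≈ 3.48 mg/L

Mixed DO = (9.42×7.36 + 2.22×1.10)/(9.42+2.22) = 71.77/11.64 = 6.166 mg/L.
Mixed L₀ = (9.42×2.67 + 2.22×88.4)/(11.64) = 221.4/11.64 = 19.02 mg/L.
Initial deficit D₀ = C_s − DO₀ = 8.77 − 6.166 = 2.604 mg/L.
D(4.44) = [0.236×19.02/(0.410−0.236)](e^(−0.236×4.44) − e^(−0.410×4.44)) + 2.604 e^(−0.410×4.44)
= 25.80 × (0.3507 − 0.1620) + 2.604 × 0.1620 = 5.291 mg/L.
DO = 8.77 − 5.291 = 3.479 mg/L.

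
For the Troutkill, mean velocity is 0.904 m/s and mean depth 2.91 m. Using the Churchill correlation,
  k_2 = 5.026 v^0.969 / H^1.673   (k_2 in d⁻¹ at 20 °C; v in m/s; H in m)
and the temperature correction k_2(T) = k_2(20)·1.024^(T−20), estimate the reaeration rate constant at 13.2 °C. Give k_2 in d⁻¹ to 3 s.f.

k_2(20) = 5.026 × 0.904^0.969 / 2.91^1.673 = 5.026 × 0.9068 / 5.972 = 0.7632 d⁻¹.
k_2(13.2) = 0.7632 × 1.024^(13.2−20) = 0.7632 × 0.8511 = 0.6496 d⁻¹.

k_2 ≈ 0.650 d⁻¹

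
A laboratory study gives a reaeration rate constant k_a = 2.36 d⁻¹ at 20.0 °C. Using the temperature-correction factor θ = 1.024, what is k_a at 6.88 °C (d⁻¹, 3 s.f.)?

k_a(T₂) = k_a(T₁) · θ^(T₂−T₁) = 2.36 × 1.024^(6.88−20.0)
= 2.36 × 1.024^-13.1 = 2.36 × 0.7326 = 1.729 d⁻¹.

k_a ≈ 1.73 d⁻¹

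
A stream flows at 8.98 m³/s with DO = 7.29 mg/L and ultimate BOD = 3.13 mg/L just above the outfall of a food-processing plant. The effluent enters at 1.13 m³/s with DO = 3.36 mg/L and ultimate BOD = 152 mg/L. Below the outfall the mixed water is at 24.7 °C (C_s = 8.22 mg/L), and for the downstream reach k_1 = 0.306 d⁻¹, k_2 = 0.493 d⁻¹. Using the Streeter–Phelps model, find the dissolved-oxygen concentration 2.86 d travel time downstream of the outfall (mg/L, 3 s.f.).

Mixed DO = (8.98×7.29 + 1.13×3.36)/(8.98+1.13) = 69.26/10.11 = 6.851 mg/L.
Mixed L₀ = (8.98×3.13 + 1.13×152)/(10.11) = 199.9/10.11 = 19.77 mg/L.
Initial deficit D₀ = C_s − DO₀ = 8.22 − 6.851 = 1.369 mg/L.
D(2.86) = [0.306×19.77/(0.493−0.306)](e^(−0.306×2.86) − e^(−0.493×2.86)) + 1.369 e^(−0.493×2.86)
= 32.35 × (0.4168 − 0.2441) + 1.369 × 0.2441 = 5.919 mg/L.
DO = 8.22 − 5.919 = 2.301 mg/L.

DO ≈ 2.30 mg/L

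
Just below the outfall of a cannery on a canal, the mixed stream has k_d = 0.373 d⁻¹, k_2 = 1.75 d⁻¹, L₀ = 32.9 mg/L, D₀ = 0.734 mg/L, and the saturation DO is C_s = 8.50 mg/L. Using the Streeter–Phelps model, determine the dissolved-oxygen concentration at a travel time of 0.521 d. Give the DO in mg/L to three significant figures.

DO ≈ 4.45 mg/L

k_d L₀/(k_2−k_d) = 0.373×32.9/(1.75−0.373) = 12.27/1.377 = 8.912 mg/L.
e^(−k_d t) = e^(−0.373×0.5210) = 0.8234; e^(−k_2 t) = e^(−1.75×0.5210) = 0.4018.
D = 8.912 × (0.8234 − 0.4018) + 0.734 × 0.4018 = 3.757 + 0.2949 = 4.052 mg/L.
DO = C_s − D = 8.50 − 4.052 = 4.448 mg/L.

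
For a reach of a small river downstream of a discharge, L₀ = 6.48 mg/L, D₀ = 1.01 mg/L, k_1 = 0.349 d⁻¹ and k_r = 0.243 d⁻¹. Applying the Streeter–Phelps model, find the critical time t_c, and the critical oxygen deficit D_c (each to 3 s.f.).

With k_r/k_1 = 0.6963 and 1 − D₀(k_r−k_1)/(k_1 L₀) = 1.047,
t_c = ln(0.6963 × 1.047) / (0.243 − 0.349) = ln(0.7292) / -0.1060 = -0.3158/-0.1060 = 2.979 d.
L(t_c) = L₀ e^(−k_1 t_c) = 6.48 × 0.3536 = 2.291 mg/L, and at the critical point k_r D_c = k_1 L, so D_c = (0.349/0.243) × 2.291 = 3.291 mg/L.

t_c ≈ 2.98 d; D_c ≈ 3.29 mg/L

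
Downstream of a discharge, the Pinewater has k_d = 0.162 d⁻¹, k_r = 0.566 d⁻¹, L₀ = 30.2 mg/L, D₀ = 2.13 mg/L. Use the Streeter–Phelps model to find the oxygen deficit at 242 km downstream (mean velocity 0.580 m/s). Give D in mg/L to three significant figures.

D ≈ 4.89 mg/L

Travel time t = x/v = 242 km / (0.580 m/s) = 242000 m / 0.580 m/s = 417200 s = 4.829 d.
k_d L₀/(k_r−k_d) = 0.162×30.2/(0.566−0.162) = 4.892/0.4040 = 12.11 mg/L.
e^(−k_d t) = e^(−0.162×4.829) = 0.4573; e^(−k_r t) = e^(−0.566×4.829) = 0.06500.
D = 12.11 × (0.4573 − 0.06500) + 2.13 × 0.06500 = 4.751 + 0.1385 = 4.890 mg/L.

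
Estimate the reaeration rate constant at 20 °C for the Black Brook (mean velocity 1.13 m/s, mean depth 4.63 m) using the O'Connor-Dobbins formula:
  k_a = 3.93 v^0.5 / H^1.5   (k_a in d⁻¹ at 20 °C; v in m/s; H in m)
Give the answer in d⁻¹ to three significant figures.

k_a ≈ 0.419 d⁻¹

k_a = 3.93 × 1.13^0.5 / 4.63^1.5 = 3.93 × 1.063 / 9.963 = 0.4193 d⁻¹.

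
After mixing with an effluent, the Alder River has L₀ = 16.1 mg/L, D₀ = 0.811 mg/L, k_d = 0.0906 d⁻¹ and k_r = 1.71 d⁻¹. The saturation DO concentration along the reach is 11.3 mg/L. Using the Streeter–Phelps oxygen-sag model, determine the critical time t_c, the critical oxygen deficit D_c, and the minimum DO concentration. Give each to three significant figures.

t_c ≈ 0.390 d; D_c ≈ 0.823 mg/L; min DO ≈ 10.5 mg/L

t_c = [1/(k_r−k_d)] ln[(k_r/k_d)(1 − D₀(k_r−k_d)/(k_d L₀))]
= [1/(1.71−0.0906)] ln[(1.71/0.0906)(1 − 0.811×1.619/(0.0906×16.1))]
= (1/1.619) ln[18.87 × 0.09963] = 0.6175 × ln(1.880) = 0.6175 × 0.6315 = 0.3900 d.
L(t_c) = L₀ e^(−k_d t_c) = 16.1 × 0.9653 = 15.54 mg/L, and at the critical point k_r D_c = k_d L, so D_c = (0.0906/1.71) × 15.54 = 0.8234 mg/L.
Minimum DO = C_s − D_c = 11.3 − 0.8234 = 10.48 mg/L.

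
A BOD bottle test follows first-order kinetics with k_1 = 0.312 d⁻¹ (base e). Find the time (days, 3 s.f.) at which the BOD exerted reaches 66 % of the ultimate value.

y/L₀ = 1 − e^(−k_1 t) = 0.66 ⇒ e^(−k_1 t) = 0.340
t = −ln(0.340) / 0.312 = 1.079 / 0.312 = 3.458 d.

t ≈ 3.46 d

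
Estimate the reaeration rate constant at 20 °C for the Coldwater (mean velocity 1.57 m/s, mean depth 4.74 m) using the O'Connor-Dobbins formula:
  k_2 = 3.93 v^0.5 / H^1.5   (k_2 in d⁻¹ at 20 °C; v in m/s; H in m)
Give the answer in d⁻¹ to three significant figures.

k_2 ≈ 0.477 d⁻¹

k_2 = 3.93 × 1.57^0.5 / 4.74^1.5 = 3.93 × 1.253 / 10.32 = 0.4772 d⁻¹.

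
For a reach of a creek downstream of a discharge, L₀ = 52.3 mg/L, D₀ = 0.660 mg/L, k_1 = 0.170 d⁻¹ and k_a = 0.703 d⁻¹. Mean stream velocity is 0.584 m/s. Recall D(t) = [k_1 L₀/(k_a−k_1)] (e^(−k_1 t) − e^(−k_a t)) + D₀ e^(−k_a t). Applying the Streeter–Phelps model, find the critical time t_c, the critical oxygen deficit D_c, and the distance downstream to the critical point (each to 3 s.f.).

With k_a/k_1 = 4.135 and 1 − D₀(k_a−k_1)/(k_1 L₀) = 0.9604,
t_c = ln(4.135 × 0.9604) / (0.703 − 0.170) = ln(3.972) / 0.5330 = 1.379/0.5330 = 2.588 d.
D_c = (k_1/k_a) L₀ e^(−k_1 t_c) = (0.170/0.703) × 52.3 × e^(−0.170×2.588) = 0.2418 × 52.3 × 0.6441 = 8.146 mg/L.
x_c = v t_c = 0.584 m/s × 2.588 d × 86400 s/d = 130600 m ≈ 131 km.

t_c ≈ 2.59 d; D_c ≈ 8.15 mg/L; x_c ≈ 131 km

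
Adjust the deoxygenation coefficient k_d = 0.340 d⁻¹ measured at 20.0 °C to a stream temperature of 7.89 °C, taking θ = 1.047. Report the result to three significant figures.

k_d ≈ 0.195 d⁻¹

k_d(T₂) = k_d(T₁) · θ^(T₂−T₁) = 0.340 × 1.047^(7.89−20.0)
= 0.340 × 1.047^-12.1 = 0.340 × 0.5734 = 0.1950 d⁻¹.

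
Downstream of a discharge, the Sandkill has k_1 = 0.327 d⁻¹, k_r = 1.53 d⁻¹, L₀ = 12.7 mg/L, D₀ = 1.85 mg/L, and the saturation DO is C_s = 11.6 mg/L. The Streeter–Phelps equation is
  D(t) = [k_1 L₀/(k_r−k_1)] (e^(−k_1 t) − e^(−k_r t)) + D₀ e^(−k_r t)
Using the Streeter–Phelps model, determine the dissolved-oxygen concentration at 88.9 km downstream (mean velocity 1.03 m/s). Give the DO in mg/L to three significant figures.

Travel time t = x/v = 88.9 km / (1.03 m/s) = 88900 m / 1.03 m/s = 86310 s = 0.9990 d.
k_1 L₀/(k_r−k_1) = 0.327×12.7/(1.53−0.327) = 4.153/1.203 = 3.452 mg/L.
e^(−k_1 t) = e^(−0.327×0.9990) = 0.7213; e^(−k_r t) = e^(−1.53×0.9990) = 0.2169.
D = 3.452 × (0.7213 − 0.2169) + 1.85 × 0.2169 = 1.741 + 0.4012 = 2.143 mg/L.
DO = C_s − D = 11.6 − 2.143 = 9.457 mg/L.

DO ≈ 9.46 mg/L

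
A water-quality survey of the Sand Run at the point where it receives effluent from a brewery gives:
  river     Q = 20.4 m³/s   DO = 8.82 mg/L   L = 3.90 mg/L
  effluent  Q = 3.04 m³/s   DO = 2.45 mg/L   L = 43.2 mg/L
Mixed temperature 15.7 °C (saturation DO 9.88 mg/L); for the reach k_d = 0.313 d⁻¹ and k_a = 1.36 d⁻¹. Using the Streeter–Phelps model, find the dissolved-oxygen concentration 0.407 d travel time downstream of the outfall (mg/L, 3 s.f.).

DO ≈ 7.97 mg/L

Mixed DO = (20.4×8.82 + 3.04×2.45)/(20.4+3.04) = 187.4/23.44 = 7.994 mg/L.
Mixed L₀ = (20.4×3.90 + 3.04×43.2)/(23.44) = 210.9/23.44 = 8.997 mg/L.
Initial deficit D₀ = C_s − DO₀ = 9.88 − 7.994 = 1.886 mg/L.
D(0.407) = [0.313×8.997/(1.36−0.313)](e^(−0.313×0.407) − e^(−1.36×0.407)) + 1.886 e^(−1.36×0.407)
= 2.690 × (0.8804 − 0.5749) + 1.886 × 0.5749 = 1.906 mg/L.
DO = 9.88 − 1.906 = 7.974 mg/L.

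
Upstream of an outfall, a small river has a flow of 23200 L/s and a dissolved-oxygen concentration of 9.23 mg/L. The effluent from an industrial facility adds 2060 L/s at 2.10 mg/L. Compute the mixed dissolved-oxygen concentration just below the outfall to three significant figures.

8.65 mg/L

Flow-weighted mixing: C = (Q_r C_r + Q_w C_w)/(Q_r + Q_w)
= (23200×9.23 + 2060×2.10)/(23200 + 2060) = 218500/25260 = 8.649 mg/L.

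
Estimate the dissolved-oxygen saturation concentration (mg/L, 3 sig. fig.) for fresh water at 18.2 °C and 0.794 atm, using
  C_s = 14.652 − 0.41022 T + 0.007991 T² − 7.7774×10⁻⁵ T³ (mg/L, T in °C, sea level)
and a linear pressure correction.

C_s ≈ 7.44 mg/L

At sea level: C_s = 14.652 − 0.41022×18.2 + 0.007991×18.2² − 7.7774×10⁻⁵×18.2³ = 9.364 mg/L.
Pressure correction: C_s' = 9.364 × 0.794 = 7.435 mg/L.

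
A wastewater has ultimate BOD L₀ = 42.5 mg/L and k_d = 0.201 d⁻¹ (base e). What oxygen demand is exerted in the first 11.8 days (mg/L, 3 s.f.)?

y_t = L₀(1 − e^(−k_d t)) = 42.5 × (1 − e^(−0.201×11.8))
= 42.5 × (1 − 0.09331) = 42.5 × 0.9067 = 38.53 mg/L.

y ≈ 38.5 mg/L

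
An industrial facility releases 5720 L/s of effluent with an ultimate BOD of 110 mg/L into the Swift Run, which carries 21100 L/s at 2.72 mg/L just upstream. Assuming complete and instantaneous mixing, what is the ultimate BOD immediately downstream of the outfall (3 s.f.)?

Flow-weighted mixing: C = (Q_r C_r + Q_w C_w)/(Q_r + Q_w)
= (21100×2.72 + 5720×110)/(21100 + 5720) = 686600/26820 = 25.60 mg/L.

25.6 mg/L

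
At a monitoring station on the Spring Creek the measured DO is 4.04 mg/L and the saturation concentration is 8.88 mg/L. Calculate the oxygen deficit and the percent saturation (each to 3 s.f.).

D = C_s − C = 8.88 − 4.04 = 4.84 mg/L.
% saturation = 4.04/8.88 × 100 = 45.5 %.

D ≈ 4.84 mg/L; 45.5 % saturation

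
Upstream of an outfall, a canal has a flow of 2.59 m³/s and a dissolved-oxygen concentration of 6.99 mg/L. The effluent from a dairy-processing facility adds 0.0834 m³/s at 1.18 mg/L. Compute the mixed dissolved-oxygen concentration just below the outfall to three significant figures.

Flow-weighted mixing: C = (Q_r C_r + Q_w C_w)/(Q_r + Q_w)
= (2.59×6.99 + 0.0834×1.18)/(2.59 + 0.0834) = 18.20/2.673 = 6.809 mg/L.

6.81 mg/L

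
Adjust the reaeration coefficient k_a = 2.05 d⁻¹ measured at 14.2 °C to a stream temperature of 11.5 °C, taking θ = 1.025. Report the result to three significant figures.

k_a(T₂) = k_a(T₁) · θ^(T₂−T₁) = 2.05 × 1.025^(11.5−14.2)
= 2.05 × 1.025^-2.70 = 2.05 × 0.9355 = 1.918 d⁻¹.

k_a ≈ 1.92 d⁻¹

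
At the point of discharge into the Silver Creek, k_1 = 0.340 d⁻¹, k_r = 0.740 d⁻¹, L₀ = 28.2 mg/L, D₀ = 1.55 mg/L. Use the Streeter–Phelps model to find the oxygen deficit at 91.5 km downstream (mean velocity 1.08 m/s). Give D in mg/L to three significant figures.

Travel time t = x/v = 91.5 km / (1.08 m/s) = 91500 m / 1.08 m/s = 84720 s = 0.9806 d.
k_1 L₀/(k_r−k_1) = 0.340×28.2/(0.740−0.340) = 9.588/0.4000 = 23.97 mg/L.
e^(−k_1 t) = e^(−0.340×0.9806) = 0.7165; e^(−k_r t) = e^(−0.740×0.9806) = 0.4840.
D = 23.97 × (0.7165 − 0.4840) + 1.55 × 0.4840 = 5.572 + 0.7502 = 6.322 mg/L.

D ≈ 6.32 mg/L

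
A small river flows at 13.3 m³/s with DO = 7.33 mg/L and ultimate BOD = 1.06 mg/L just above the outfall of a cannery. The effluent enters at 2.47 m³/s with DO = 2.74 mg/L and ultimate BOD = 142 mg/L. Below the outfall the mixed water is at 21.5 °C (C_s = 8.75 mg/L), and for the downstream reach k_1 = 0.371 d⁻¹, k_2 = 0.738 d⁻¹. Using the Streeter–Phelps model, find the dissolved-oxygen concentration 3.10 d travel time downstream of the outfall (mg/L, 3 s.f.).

DO ≈ 3.50 mg/L

Mixed DO = (13.3×7.33 + 2.47×2.74)/(13.3+2.47) = 104.3/15.77 = 6.611 mg/L.
Mixed L₀ = (13.3×1.06 + 2.47×142)/(15.77) = 364.8/15.77 = 23.13 mg/L.
Initial deficit D₀ = C_s − DO₀ = 8.75 − 6.611 = 2.139 mg/L.
D(3.10) = [0.371×23.13/(0.738−0.371)](e^(−0.371×3.10) − e^(−0.738×3.10)) + 2.139 e^(−0.738×3.10)
= 23.39 × (0.3166 − 0.1015) + 2.139 × 0.1015 = 5.248 mg/L.
DO = 8.75 − 5.248 = 3.502 mg/L.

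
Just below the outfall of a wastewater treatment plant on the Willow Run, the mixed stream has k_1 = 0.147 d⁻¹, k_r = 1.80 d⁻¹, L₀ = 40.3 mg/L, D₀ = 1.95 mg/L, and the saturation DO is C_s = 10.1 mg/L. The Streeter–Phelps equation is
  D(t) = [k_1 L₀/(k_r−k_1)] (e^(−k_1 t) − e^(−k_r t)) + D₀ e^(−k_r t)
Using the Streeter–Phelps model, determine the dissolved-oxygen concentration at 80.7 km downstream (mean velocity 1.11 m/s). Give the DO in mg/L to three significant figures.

Travel time t = x/v = 80.7 km / (1.11 m/s) = 80700 m / 1.11 m/s = 72700 s = 0.8415 d.
k_1 L₀/(k_r−k_1) = 0.147×40.3/(1.80−0.147) = 5.924/1.653 = 3.584 mg/L.
e^(−k_1 t) = e^(−0.147×0.8415) = 0.8836; e^(−k_r t) = e^(−1.80×0.8415) = 0.2199.
D = 3.584 × (0.8836 − 0.2199) + 1.95 × 0.2199 = 2.379 + 0.4288 = 2.808 mg/L.
DO = C_s − D = 10.1 − 2.808 = 7.292 mg/L.

DO ≈ 7.29 mg/L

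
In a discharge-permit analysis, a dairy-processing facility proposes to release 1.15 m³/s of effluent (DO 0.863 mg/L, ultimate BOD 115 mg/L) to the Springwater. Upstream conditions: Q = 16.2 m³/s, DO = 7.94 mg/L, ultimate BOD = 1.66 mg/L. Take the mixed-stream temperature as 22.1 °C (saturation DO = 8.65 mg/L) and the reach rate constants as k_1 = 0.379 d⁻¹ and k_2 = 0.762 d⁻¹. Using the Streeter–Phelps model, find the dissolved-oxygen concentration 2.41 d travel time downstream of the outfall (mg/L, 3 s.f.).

Mixed DO = (16.2×7.94 + 1.15×0.863)/(16.2+1.15) = 129.6/17.35 = 7.471 mg/L.
Mixed L₀ = (16.2×1.66 + 1.15×115)/(17.35) = 159.1/17.35 = 9.172 mg/L.
Initial deficit D₀ = C_s − DO₀ = 8.65 − 7.471 = 1.179 mg/L.
D(2.41) = [0.379×9.172/(0.762−0.379)](e^(−0.379×2.41) − e^(−0.762×2.41)) + 1.179 e^(−0.762×2.41)
= 9.077 × (0.4012 − 0.1594) + 1.179 × 0.1594 = 2.382 mg/L.
DO = 8.65 − 2.382 = 6.268 mg/L.

DO ≈ 6.27 mg/L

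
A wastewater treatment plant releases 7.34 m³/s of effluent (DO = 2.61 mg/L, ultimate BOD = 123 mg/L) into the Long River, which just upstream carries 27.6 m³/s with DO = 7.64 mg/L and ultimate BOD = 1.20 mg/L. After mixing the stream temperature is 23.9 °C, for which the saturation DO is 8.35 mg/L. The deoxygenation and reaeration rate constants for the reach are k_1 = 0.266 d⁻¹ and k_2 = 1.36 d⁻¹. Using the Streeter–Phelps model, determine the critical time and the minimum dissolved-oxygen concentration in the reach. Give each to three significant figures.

Mixed DO = (27.6×7.64 + 7.34×2.61)/(27.6+7.34) = 230.0/34.94 = 6.583 mg/L.
Mixed L₀ = (27.6×1.20 + 7.34×123)/(34.94) = 935.9/34.94 = 26.79 mg/L.
Initial deficit D₀ = C_s − DO₀ = 8.35 − 6.583 = 1.767 mg/L.
t_c = (1/1.094) ln[(1.36/0.266)(1 − 1.767×1.094/(0.266×26.79))] = 0.9141 × ln(3.726) = 1.202 d.
D_c = (0.266/1.36) × 26.79 × e^(−0.266×1.202) = 0.1956 × 26.79 × 0.7263 = 3.805 mg/L.
Minimum DO = 8.35 − 3.805 = 4.545 mg/L.

t_c ≈ 1.20 d; minimum DO ≈ 4.54 mg/L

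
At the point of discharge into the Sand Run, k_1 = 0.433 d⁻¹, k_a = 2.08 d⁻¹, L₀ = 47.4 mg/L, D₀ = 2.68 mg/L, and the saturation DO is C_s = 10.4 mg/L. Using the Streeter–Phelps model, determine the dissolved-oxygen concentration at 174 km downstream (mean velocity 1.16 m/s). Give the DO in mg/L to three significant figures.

DO ≈ 4.79 mg/L

Travel time t = x/v = 174 km / (1.16 m/s) = 174000 m / 1.16 m/s = 150000 s = 1.736 d.
k_1 L₀/(k_a−k_1) = 0.433×47.4/(2.08−0.433) = 20.52/1.647 = 12.46 mg/L.
e^(−k_1 t) = e^(−0.433×1.736) = 0.4715; e^(−k_a t) = e^(−2.08×1.736) = 0.02702.
D = 12.46 × (0.4715 − 0.02702) + 2.68 × 0.02702 = 5.539 + 0.07242 = 5.612 mg/L.
DO = C_s − D = 10.4 − 5.612 = 4.788 mg/L.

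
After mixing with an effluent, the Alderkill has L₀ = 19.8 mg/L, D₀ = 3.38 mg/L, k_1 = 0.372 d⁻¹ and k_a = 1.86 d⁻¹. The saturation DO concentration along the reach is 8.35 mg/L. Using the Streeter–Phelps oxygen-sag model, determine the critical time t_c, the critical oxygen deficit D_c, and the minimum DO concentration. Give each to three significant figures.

With k_a/k_1 = 5.000 and 1 − D₀(k_a−k_1)/(k_1 L₀) = 0.3172,
t_c = ln(5.000 × 0.3172) / (1.86 − 0.372) = ln(1.586) / 1.488 = 0.4611/1.488 = 0.3099 d.
D_c = (k_1/k_a) L₀ e^(−k_1 t_c) = (0.372/1.86) × 19.8 × e^(−0.372×0.3099) = 0.2000 × 19.8 × 0.8911 = 3.529 mg/L.
Minimum DO = C_s − D_c = 8.35 − 3.529 = 4.821 mg/L.

t_c ≈ 0.310 d; D_c ≈ 3.53 mg/L; min DO ≈ 4.82 mg/L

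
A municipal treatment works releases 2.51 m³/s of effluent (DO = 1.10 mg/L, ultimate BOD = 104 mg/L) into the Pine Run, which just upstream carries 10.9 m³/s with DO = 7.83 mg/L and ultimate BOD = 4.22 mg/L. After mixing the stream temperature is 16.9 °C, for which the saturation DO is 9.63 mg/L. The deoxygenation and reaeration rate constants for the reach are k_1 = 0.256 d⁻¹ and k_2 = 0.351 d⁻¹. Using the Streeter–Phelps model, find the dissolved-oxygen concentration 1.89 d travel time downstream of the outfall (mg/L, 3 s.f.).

Mixed DO = (10.9×7.83 + 2.51×1.10)/(10.9+2.51) = 88.11/13.41 = 6.570 mg/L.
Mixed L₀ = (10.9×4.22 + 2.51×104)/(13.41) = 307.0/13.41 = 22.90 mg/L.
Initial deficit D₀ = C_s − DO₀ = 9.63 − 6.570 = 3.060 mg/L.
D(1.89) = [0.256×22.90/(0.351−0.256)](e^(−0.256×1.89) − e^(−0.351×1.89)) + 3.060 e^(−0.351×1.89)
= 61.70 × (0.6164 − 0.5151) + 3.060 × 0.5151 = 7.827 mg/L.
DO = 9.63 − 7.827 = 1.803 mg/L.

DO ≈ 1.80 mg/L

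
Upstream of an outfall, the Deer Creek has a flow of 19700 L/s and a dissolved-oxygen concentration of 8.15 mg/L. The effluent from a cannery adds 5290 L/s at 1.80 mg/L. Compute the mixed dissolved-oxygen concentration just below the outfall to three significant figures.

Flow-weighted mixing: C = (Q_r C_r + Q_w C_w)/(Q_r + Q_w)
= (19700×8.15 + 5290×1.80)/(19700 + 5290) = 170100/24990 = 6.806 mg/L.

6.81 mg/L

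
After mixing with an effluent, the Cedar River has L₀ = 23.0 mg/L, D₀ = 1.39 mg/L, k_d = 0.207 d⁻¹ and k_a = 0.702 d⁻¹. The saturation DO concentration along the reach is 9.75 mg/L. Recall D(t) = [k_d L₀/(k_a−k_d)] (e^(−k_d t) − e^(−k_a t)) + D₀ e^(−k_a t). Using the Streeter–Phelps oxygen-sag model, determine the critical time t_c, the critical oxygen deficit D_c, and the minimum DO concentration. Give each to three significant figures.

t_c ≈ 2.15 d; D_c ≈ 4.34 mg/L; min DO ≈ 5.41 mg/L

At the critical point dD/dt = 0, so k_d L₀ e^(−k_d t) = k_a D. Substituting D(t) from the Streeter–Phelps equation and solving for t gives
t_c = ln[(k_a/k_d)(1 − D₀(k_a−k_d)/(k_d L₀))] / (k_a−k_d).
Here k_a−k_d = 0.4950 d⁻¹ and 1 − D₀(k_a−k_d)/(k_d L₀) = 1 − 1.39×0.4950/(0.207×23.0) = 0.8555, so
t_c = ln(3.391 × 0.8555) / 0.4950 = 1.065 / 0.4950 = 2.152 d.
L(t_c) = L₀ e^(−k_d t_c) = 23.0 × 0.6406 = 14.73 mg/L, and at the critical point k_a D_c = k_d L, so D_c = (0.207/0.702) × 14.73 = 4.344 mg/L.
Minimum DO = C_s − D_c = 9.75 − 4.344 = 5.406 mg/L.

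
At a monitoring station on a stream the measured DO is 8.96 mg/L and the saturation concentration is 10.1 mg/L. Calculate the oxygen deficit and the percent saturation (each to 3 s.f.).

D ≈ 1.14 mg/L; 88.7 % saturation

D = C_s − C = 10.1 − 8.96 = 1.14 mg/L.
% saturation = 8.96/10.1 × 100 = 88.7 %.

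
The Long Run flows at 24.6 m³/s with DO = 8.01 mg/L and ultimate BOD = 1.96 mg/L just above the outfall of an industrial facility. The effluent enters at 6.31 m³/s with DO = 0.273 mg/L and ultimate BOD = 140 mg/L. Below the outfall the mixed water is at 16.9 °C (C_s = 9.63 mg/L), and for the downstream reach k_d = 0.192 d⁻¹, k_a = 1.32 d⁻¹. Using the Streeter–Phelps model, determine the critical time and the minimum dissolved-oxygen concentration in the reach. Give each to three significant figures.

t_c ≈ 0.843 d; minimum DO ≈ 5.90 mg/L

Mixed DO = (24.6×8.01 + 6.31×0.273)/(24.6+6.31) = 198.8/30.91 = 6.431 mg/L.
Mixed L₀ = (24.6×1.96 + 6.31×140)/(30.91) = 931.6/30.91 = 30.14 mg/L.
Initial deficit D₀ = C_s − DO₀ = 9.63 − 6.431 = 3.199 mg/L.
t_c = (1/1.128) ln[(1.32/0.192)(1 − 3.199×1.128/(0.192×30.14))] = 0.8865 × ln(2.587) = 0.8428 d.
D_c = (0.192/1.32) × 30.14 × e^(−0.192×0.8428) = 0.1455 × 30.14 × 0.8506 = 3.729 mg/L.
Minimum DO = 9.63 − 3.729 = 5.901 mg/L.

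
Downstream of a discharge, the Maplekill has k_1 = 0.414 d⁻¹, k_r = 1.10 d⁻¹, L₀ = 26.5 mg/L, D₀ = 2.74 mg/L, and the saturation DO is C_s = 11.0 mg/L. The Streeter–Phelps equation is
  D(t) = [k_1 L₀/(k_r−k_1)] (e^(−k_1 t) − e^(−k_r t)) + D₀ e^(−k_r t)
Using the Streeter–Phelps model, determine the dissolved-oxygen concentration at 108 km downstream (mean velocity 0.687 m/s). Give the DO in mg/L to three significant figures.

Travel time t = x/v = 108 km / (0.687 m/s) = 108000 m / 0.687 m/s = 157200 s = 1.820 d.
k_1 L₀/(k_r−k_1) = 0.414×26.5/(1.10−0.414) = 10.97/0.6860 = 15.99 mg/L.
e^(−k_1 t) = e^(−0.414×1.820) = 0.4708; e^(−k_r t) = e^(−1.10×1.820) = 0.1351.
D = 15.99 × (0.4708 − 0.1351) + 2.74 × 0.1351 = 5.368 + 0.3703 = 5.739 mg/L.
DO = C_s − D = 11.0 − 5.739 = 5.261 mg/L.

DO ≈ 5.26 mg/L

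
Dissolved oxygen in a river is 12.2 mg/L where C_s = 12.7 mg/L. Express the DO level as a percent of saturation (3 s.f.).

96.1 % saturation

% saturation = C/C_s × 100 = 12.2/12.7 × 100 = 96.1 %.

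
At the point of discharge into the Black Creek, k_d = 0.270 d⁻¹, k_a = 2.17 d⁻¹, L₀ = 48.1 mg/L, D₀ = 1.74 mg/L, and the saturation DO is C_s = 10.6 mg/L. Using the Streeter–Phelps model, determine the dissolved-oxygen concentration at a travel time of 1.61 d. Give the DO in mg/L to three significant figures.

DO ≈ 6.33 mg/L

k_d L₀/(k_a−k_d) = 0.270×48.1/(2.17−0.270) = 12.99/1.900 = 6.835 mg/L.
e^(−k_d t) = e^(−0.270×1.610) = 0.6475; e^(−k_a t) = e^(−2.17×1.610) = 0.03039.
D = 6.835 × (0.6475 − 0.03039) + 1.74 × 0.03039 = 4.218 + 0.05288 = 4.271 mg/L.
DO = C_s − D = 10.6 − 4.271 = 6.329 mg/L.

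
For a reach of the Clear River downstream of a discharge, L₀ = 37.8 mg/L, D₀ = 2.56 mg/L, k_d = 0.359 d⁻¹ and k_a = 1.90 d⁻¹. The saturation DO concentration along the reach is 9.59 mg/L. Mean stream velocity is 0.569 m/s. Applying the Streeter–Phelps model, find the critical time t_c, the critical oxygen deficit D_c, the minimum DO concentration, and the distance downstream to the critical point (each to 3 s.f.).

t_c ≈ 0.858 d; D_c ≈ 5.25 mg/L; min DO ≈ 4.34 mg/L; x_c ≈ 42.2 km

t_c = [1/(k_a−k_d)] ln[(k_a/k_d)(1 − D₀(k_a−k_d)/(k_d L₀))]
= [1/(1.90−0.359)] ln[(1.90/0.359)(1 − 2.56×1.541/(0.359×37.8))]
= (1/1.541) ln[5.292 × 0.7093] = 0.6489 × ln(3.754) = 0.6489 × 1.323 = 0.8584 d.
L(t_c) = L₀ e^(−k_d t_c) = 37.8 × 0.7348 = 27.78 mg/L, and at the critical point k_a D_c = k_d L, so D_c = (0.359/1.90) × 27.78 = 5.248 mg/L.
Minimum DO = C_s − D_c = 9.59 − 5.248 = 4.342 mg/L.
x_c = v t_c = 0.569 m/s × 0.8584 d × 86400 s/d = 42200 m ≈ 42.2 km.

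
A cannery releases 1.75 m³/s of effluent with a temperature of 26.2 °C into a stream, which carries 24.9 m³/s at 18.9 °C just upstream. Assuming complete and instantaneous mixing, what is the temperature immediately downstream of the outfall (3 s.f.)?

19.4 °C

Flow-weighted mixing: C = (Q_r C_r + Q_w C_w)/(Q_r + Q_w)
= (24.9×18.9 + 1.75×26.2)/(24.9 + 1.75) = 516.5/26.65 = 19.38 °C.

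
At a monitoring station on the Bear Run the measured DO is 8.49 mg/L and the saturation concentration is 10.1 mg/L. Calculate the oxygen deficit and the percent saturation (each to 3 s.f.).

D ≈ 1.61 mg/L; 84.1 % saturation

D = C_s − C = 10.1 − 8.49 = 1.61 mg/L.
% saturation = 8.49/10.1 × 100 = 84.1 %.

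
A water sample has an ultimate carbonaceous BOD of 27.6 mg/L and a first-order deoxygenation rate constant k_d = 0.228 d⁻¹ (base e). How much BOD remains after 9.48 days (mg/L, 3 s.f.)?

L ≈ 3.18 mg/L

L_t = L₀ e^(−k_d t) = 27.6 × e^(−0.228×9.48) = 27.6 × 0.1152 = 3.178 mg/L.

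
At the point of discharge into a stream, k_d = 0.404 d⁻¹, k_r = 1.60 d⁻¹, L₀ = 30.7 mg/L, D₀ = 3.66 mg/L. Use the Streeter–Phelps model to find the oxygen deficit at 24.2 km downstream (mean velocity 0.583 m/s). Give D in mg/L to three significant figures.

Travel time t = x/v = 24.2 km / (0.583 m/s) = 24200 m / 0.583 m/s = 41510 s = 0.4804 d.
k_d L₀/(k_r−k_d) = 0.404×30.7/(1.60−0.404) = 12.40/1.196 = 10.37 mg/L.
e^(−k_d t) = e^(−0.404×0.4804) = 0.8236; e^(−k_r t) = e^(−1.60×0.4804) = 0.4636.
D = 10.37 × (0.8236 − 0.4636) + 3.66 × 0.4636 = 3.733 + 1.697 = 5.430 mg/L.

D ≈ 5.43 mg/L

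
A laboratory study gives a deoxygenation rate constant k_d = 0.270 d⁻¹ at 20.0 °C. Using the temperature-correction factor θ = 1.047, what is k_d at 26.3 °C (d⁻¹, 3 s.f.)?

k_d ≈ 0.361 d⁻¹

k_d(T₂) = k_d(T₁) · θ^(T₂−T₁) = 0.270 × 1.047^(26.3−20.0)
= 0.270 × 1.047^6.30 = 0.270 × 1.336 = 0.3606 d⁻¹.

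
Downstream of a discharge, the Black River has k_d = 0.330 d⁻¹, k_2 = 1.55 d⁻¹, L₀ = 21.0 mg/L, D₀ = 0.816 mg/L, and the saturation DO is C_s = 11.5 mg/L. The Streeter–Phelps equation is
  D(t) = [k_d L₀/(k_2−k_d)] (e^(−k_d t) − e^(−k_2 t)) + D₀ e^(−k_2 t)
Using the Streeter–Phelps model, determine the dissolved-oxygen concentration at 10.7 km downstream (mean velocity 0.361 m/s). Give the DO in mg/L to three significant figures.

Travel time t = x/v = 10.7 km / (0.361 m/s) = 10700 m / 0.361 m/s = 29640 s = 0.3431 d.
k_d L₀/(k_2−k_d) = 0.330×21.0/(1.55−0.330) = 6.930/1.220 = 5.680 mg/L.
e^(−k_d t) = e^(−0.330×0.3431) = 0.8930; e^(−k_2 t) = e^(−1.55×0.3431) = 0.5876.
D = 5.680 × (0.8930 − 0.5876) + 0.816 × 0.5876 = 1.735 + 0.4795 = 2.214 mg/L.
DO = C_s − D = 11.5 − 2.214 = 9.286 mg/L.

DO ≈ 9.29 mg/L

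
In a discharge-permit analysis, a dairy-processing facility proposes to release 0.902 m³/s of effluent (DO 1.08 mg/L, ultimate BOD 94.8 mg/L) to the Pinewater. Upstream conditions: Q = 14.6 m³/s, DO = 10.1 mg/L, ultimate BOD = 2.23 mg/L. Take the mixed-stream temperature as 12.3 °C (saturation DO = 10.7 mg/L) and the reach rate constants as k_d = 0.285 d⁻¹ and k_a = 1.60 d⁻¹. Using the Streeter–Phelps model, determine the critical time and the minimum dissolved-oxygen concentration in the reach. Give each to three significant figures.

Mixed DO = (14.6×10.1 + 0.902×1.08)/(14.6+0.902) = 148.4/15.50 = 9.575 mg/L.
Mixed L₀ = (14.6×2.23 + 0.902×94.8)/(15.50) = 118.1/15.50 = 7.616 mg/L.
Initial deficit D₀ = C_s − DO₀ = 10.7 − 9.575 = 1.125 mg/L.
t_c = (1/1.315) ln[(1.60/0.285)(1 − 1.125×1.315/(0.285×7.616))] = 0.7605 × ln(1.788) = 0.4421 d.
D_c = (0.285/1.60) × 7.616 × e^(−0.285×0.4421) = 0.1781 × 7.616 × 0.8816 = 1.196 mg/L.
Minimum DO = 10.7 − 1.196 = 9.504 mg/L.

t_c ≈ 0.442 d; minimum DO ≈ 9.50 mg/L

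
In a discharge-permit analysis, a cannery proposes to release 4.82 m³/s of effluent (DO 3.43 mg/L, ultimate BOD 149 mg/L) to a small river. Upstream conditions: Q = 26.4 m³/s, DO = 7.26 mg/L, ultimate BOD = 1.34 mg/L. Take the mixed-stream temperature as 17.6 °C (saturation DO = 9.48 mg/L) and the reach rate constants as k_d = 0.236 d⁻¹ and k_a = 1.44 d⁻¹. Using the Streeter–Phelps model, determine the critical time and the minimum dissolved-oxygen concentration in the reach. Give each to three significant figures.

Mixed DO = (26.4×7.26 + 4.82×3.43)/(26.4+4.82) = 208.2/31.22 = 6.669 mg/L.
Mixed L₀ = (26.4×1.34 + 4.82×149)/(31.22) = 753.6/31.22 = 24.14 mg/L.
Initial deficit D₀ = C_s − DO₀ = 9.48 − 6.669 = 2.811 mg/L.
t_c = (1/1.204) ln[(1.44/0.236)(1 − 2.811×1.204/(0.236×24.14))] = 0.8306 × ln(2.476) = 0.7530 d.
D_c = (0.236/1.44) × 24.14 × e^(−0.236×0.7530) = 0.1639 × 24.14 × 0.8372 = 3.312 mg/L.
Minimum DO = 9.48 − 3.312 = 6.168 mg/L.

t_c ≈ 0.753 d; minimum DO ≈ 6.17 mg/L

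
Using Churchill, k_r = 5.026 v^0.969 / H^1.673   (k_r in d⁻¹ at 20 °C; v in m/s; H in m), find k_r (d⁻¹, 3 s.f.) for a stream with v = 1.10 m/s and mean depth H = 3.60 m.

k_r ≈ 0.647 d⁻¹

k_r = 5.026 × 1.10^0.969 / 3.60^1.673 = 5.026 × 1.097 / 8.525 = 0.6466 d⁻¹.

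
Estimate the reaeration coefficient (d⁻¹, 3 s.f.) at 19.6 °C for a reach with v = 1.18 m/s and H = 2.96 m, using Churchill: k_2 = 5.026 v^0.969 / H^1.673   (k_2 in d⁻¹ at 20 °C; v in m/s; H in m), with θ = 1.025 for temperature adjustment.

k_2 ≈ 0.951 d⁻¹

k_2(20) = 5.026 × 1.18^0.969 / 2.96^1.673 = 5.026 × 1.174 / 6.144 = 0.9603 d⁻¹.
k_2(19.6) = 0.9603 × 1.025^(19.6−20) = 0.9603 × 0.9902 = 0.9509 d⁻¹.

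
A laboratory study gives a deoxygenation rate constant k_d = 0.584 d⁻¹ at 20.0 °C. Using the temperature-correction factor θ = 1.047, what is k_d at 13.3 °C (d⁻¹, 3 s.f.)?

k_d ≈ 0.429 d⁻¹

k_d(T₂) = k_d(T₁) · θ^(T₂−T₁) = 0.584 × 1.047^(13.3−20.0)
= 0.584 × 1.047^-6.70 = 0.584 × 0.7351 = 0.4293 d⁻¹.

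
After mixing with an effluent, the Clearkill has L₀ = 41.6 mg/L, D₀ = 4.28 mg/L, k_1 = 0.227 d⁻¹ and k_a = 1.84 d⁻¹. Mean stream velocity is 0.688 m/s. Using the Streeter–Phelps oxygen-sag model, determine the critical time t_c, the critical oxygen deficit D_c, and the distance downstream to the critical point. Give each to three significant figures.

At the critical point dD/dt = 0, so k_1 L₀ e^(−k_1 t) = k_a D. Substituting D(t) from the Streeter–Phelps equation and solving for t gives
t_c = ln[(k_a/k_1)(1 − D₀(k_a−k_1)/(k_1 L₀))] / (k_a−k_1).
Here k_a−k_1 = 1.613 d⁻¹ and 1 − D₀(k_a−k_1)/(k_1 L₀) = 1 − 4.28×1.613/(0.227×41.6) = 0.2689, so
t_c = ln(8.106 × 0.2689) / 1.613 = 0.7793 / 1.613 = 0.4831 d.
D_c = (k_1/k_a) L₀ e^(−k_1 t_c) = (0.227/1.84) × 41.6 × e^(−0.227×0.4831) = 0.1234 × 41.6 × 0.8961 = 4.599 mg/L.
x_c = v t_c = 0.688 m/s × 0.4831 d × 86400 s/d = 28720 m ≈ 28.7 km.

t_c ≈ 0.483 d; D_c ≈ 4.60 mg/L; x_c ≈ 28.7 km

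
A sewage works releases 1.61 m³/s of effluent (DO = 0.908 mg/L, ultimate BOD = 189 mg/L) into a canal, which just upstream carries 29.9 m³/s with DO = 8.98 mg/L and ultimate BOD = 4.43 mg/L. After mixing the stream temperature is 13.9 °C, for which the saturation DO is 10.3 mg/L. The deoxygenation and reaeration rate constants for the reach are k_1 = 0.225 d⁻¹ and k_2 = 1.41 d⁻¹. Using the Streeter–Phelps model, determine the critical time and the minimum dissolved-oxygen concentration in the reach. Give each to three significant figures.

Mixed DO = (29.9×8.98 + 1.61×0.908)/(29.9+1.61) = 270.0/31.51 = 8.568 mg/L.
Mixed L₀ = (29.9×4.43 + 1.61×189)/(31.51) = 436.7/31.51 = 13.86 mg/L.
Initial deficit D₀ = C_s − DO₀ = 10.3 − 8.568 = 1.732 mg/L.
t_c = (1/1.185) ln[(1.41/0.225)(1 − 1.732×1.185/(0.225×13.86))] = 0.8439 × ln(2.141) = 0.6426 d.
D_c = (0.225/1.41) × 13.86 × e^(−0.225×0.6426) = 0.1596 × 13.86 × 0.8654 = 1.914 mg/L.
Minimum DO = 10.3 − 1.914 = 8.386 mg/L.

t_c ≈ 0.643 d; minimum DO ≈ 8.39 mg/L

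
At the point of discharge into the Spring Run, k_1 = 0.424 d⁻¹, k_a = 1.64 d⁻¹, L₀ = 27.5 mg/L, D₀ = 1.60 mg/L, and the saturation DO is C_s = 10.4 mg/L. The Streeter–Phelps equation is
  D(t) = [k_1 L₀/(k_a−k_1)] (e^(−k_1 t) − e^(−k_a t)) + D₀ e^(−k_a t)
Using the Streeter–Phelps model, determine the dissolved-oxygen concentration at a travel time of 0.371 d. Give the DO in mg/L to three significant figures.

DO ≈ 6.55 mg/L

k_1 L₀/(k_a−k_1) = 0.424×27.5/(1.64−0.424) = 11.66/1.216 = 9.589 mg/L.
e^(−k_1 t) = e^(−0.424×0.3710) = 0.8544; e^(−k_a t) = e^(−1.64×0.3710) = 0.5442.
D = 9.589 × (0.8544 − 0.5442) + 1.60 × 0.5442 = 2.975 + 0.8707 = 3.846 mg/L.
DO = C_s − D = 10.4 − 3.846 = 6.554 mg/L.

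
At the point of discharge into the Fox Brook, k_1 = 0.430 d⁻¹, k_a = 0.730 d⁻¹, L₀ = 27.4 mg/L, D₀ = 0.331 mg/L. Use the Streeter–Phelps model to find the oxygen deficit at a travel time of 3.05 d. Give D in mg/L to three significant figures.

k_1 L₀/(k_a−k_1) = 0.430×27.4/(0.730−0.430) = 11.78/0.3000 = 39.27 mg/L.
e^(−k_1 t) = e^(−0.430×3.050) = 0.2694; e^(−k_a t) = e^(−0.730×3.050) = 0.1079.
D = 39.27 × (0.2694 − 0.1079) + 0.331 × 0.1079 = 6.343 + 0.03572 = 6.379 mg/L.

D ≈ 6.38 mg/L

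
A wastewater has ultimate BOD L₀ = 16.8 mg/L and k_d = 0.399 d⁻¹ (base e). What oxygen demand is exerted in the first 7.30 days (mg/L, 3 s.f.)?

y_t = L₀(1 − e^(−k_d t)) = 16.8 × (1 − e^(−0.399×7.30))
= 16.8 × (1 − 0.05433) = 16.8 × 0.9457 = 15.89 mg/L.

y ≈ 15.9 mg/L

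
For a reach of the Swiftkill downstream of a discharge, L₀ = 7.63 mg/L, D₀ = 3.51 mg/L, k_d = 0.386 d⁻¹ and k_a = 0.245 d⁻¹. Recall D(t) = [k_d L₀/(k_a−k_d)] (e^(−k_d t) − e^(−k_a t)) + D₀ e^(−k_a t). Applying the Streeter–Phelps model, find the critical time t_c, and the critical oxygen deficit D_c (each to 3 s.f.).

At the critical point dD/dt = 0, so k_d L₀ e^(−k_d t) = k_a D. Substituting D(t) from the Streeter–Phelps equation and solving for t gives
t_c = ln[(k_a/k_d)(1 − D₀(k_a−k_d)/(k_d L₀))] / (k_a−k_d).
Here k_a−k_d = -0.1410 d⁻¹ and 1 − D₀(k_a−k_d)/(k_d L₀) = 1 − 3.51×-0.1410/(0.386×7.63) = 1.168, so
t_c = ln(0.6347 × 1.168) / -0.1410 = -0.2993 / -0.1410 = 2.122 d.
D_c = (k_d/k_a) L₀ e^(−k_d t_c) = (0.386/0.245) × 7.63 × e^(−0.386×2.122) = 1.576 × 7.63 × 0.4408 = 5.299 mg/L.

t_c ≈ 2.12 d; D_c ≈ 5.30 mg/L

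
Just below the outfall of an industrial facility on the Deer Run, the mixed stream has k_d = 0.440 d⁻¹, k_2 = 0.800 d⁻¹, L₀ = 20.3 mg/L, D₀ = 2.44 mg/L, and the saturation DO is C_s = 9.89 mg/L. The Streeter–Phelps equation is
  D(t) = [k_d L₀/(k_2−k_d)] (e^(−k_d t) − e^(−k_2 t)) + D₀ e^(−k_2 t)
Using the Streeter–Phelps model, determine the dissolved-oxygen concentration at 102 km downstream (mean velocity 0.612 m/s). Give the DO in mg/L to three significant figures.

Travel time t = x/v = 102 km / (0.612 m/s) = 102000 m / 0.612 m/s = 166700 s = 1.929 d.
k_d L₀/(k_2−k_d) = 0.440×20.3/(0.800−0.440) = 8.932/0.3600 = 24.81 mg/L.
e^(−k_d t) = e^(−0.440×1.929) = 0.4279; e^(−k_2 t) = e^(−0.800×1.929) = 0.2137.
D = 24.81 × (0.4279 − 0.2137) + 2.44 × 0.2137 = 5.316 + 0.5214 = 5.837 mg/L.
DO = C_s − D = 9.89 − 5.837 = 4.053 mg/L.

DO ≈ 4.05 mg/L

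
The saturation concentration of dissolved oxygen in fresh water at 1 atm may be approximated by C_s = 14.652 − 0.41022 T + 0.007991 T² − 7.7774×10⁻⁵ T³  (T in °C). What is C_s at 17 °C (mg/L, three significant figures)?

C_s = 14.652 − 0.41022×17 + 0.007991×17² − 7.7774×10⁻⁵×17³ = 9.606 mg/L.

C_s ≈ 9.61 mg/L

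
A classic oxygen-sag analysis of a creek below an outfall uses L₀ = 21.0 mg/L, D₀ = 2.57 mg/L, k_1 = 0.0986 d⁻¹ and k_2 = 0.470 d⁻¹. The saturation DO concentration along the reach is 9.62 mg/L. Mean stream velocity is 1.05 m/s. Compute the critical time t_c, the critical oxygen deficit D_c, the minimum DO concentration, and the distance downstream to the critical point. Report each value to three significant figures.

t_c ≈ 2.54 d; D_c ≈ 3.43 mg/L; min DO ≈ 6.19 mg/L; x_c ≈ 231 km

At the critical point dD/dt = 0, so k_1 L₀ e^(−k_1 t) = k_2 D. Substituting D(t) from the Streeter–Phelps equation and solving for t gives
t_c = ln[(k_2/k_1)(1 − D₀(k_2−k_1)/(k_1 L₀))] / (k_2−k_1).
Here k_2−k_1 = 0.3714 d⁻¹ and 1 − D₀(k_2−k_1)/(k_1 L₀) = 1 − 2.57×0.3714/(0.0986×21.0) = 0.5390, so
t_c = ln(4.767 × 0.5390) / 0.3714 = 0.9437 / 0.3714 = 2.541 d.
D_c = (k_1/k_2) L₀ e^(−k_1 t_c) = (0.0986/0.470) × 21.0 × e^(−0.0986×2.541) = 0.2098 × 21.0 × 0.7784 = 3.429 mg/L.
Minimum DO = C_s − D_c = 9.62 − 3.429 = 6.191 mg/L.
x_c = v t_c = 1.05 m/s × 2.541 d × 86400 s/d = 230500 m ≈ 231 km.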